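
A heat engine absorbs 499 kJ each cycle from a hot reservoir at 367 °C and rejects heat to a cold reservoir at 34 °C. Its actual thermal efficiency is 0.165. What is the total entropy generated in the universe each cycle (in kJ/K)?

ΔS_univ ≈ 0.577 kJ/K

T_H = 367 °C → 367 + 273.15 = 640.15 K.
T_C = 34 °C → 34 + 273.15 = 307.15 K.
W = η·Q_H = 0.165 × 499 = 82.34 kJ, so Q_C = Q_H − W = 416.7 kJ.
Reservoir entropy changes: ΔS_H = −Q_H/T_H = −499/640.15 = -0.7795 kJ/K and ΔS_C = +Q_C/T_C = 416.7/307.15 = 1.357 kJ/K.
ΔS_univ = −Q_H/T_H + Q_C/T_C = 0.577 kJ/K (> 0, since η = 0.165 < η_Carnot = 0.520).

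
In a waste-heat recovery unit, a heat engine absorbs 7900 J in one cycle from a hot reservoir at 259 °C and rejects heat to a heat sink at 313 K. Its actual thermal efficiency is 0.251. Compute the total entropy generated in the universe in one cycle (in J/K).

T_H = 259 °C → 259 + 273.15 = 532.15 K.
W = η·Q_H = 0.251 × 7900 = 1983 J, so Q_C = Q_H − W = 5917 J.
Entropy balance on the reservoirs: −Q_H/T_H = -14.85 J/K, +Q_C/T_C = 18.90 J/K.
ΔS_univ = −Q_H/T_H + Q_C/T_C = 4.06 J/K (> 0, since η = 0.251 < η_Carnot = 0.412).

ΔS_univ ≈ 4.06 J/K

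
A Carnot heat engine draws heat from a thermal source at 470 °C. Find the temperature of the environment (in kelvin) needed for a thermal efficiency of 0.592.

T_C ≈ 303 K

T_H = 470 °C → 470 + 273.15 = 743.15 K.
From η = 1 − T_C/T_H, T_C = T_H·(1 − η) = 743.15 × (1 − 0.592) = 303 K.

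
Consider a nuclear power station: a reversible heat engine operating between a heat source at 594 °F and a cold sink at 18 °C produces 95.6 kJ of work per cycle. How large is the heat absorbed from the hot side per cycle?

Q_H ≈ 190.2 kJ

T_H = 594 °F → (594 − 32) × 5/9 = 312.22 °C = 585.37 K.
T_C = 18 °C → 18 + 273.15 = 291.15 K.
Carnot efficiency: η = 1 − T_C/T_H = 1 − 291.15/585.37 = 0.5026.
Q_H = W/η = 95.6/0.5026 = 190.2 kJ.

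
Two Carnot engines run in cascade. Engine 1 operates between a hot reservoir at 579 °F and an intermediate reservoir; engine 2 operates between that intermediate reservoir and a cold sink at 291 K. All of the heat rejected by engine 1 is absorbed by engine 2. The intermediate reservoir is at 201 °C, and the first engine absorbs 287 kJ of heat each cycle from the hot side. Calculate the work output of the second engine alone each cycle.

T_H = 579 °F → (579 − 32) × 5/9 = 303.89 °C = 577.04 K.
T_m = 201 °C → 201 + 273.15 = 474.15 K.
Heat entering the second stage: Q_m = Q_H·(T_m/T_H) = 287 × 474.15/577.04 = 236 kJ.
Second-stage efficiency η₂ = 1 − T_C/T_m = 1 − 291.00/474.15 = 0.3863, so W₂ = η₂·Q_m = 91.1 kJ.

W₂ ≈ 91.1 kJ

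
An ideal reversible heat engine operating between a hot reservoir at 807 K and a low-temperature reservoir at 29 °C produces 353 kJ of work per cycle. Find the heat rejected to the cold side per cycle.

T_C = 29 °C → 29 + 273.15 = 302.15 K.
The Carnot efficiency is η = 1 − T_C/T_H = 1 − 302.15/807.00 = 0.6256.
Since Q_C/Q_H = T_C/T_H and Q_H = W/η, Q_C = W·T_C/(T_H − T_C) = 353 × 302.15/504.85 = 211 kJ.

Q_C ≈ 211 kJ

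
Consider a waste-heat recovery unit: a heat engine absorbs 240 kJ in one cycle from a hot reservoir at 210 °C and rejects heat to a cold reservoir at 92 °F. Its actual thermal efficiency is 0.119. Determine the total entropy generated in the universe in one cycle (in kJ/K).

ΔS_univ ≈ 0.193 kJ/K

T_H = 210 °C → 210 + 273.15 = 483.15 K.
T_C = 92 °F → (92 − 32) × 5/9 = 33.33 °C = 306.48 K.
W = η·Q_H = 0.119 × 240 = 28.56 kJ, so Q_C = Q_H − W = 211.4 kJ.
Entropy balance on the reservoirs: −Q_H/T_H = -0.4967 kJ/K, +Q_C/T_C = 0.6899 kJ/K.
ΔS_univ = −Q_H/T_H + Q_C/T_C = 0.193 kJ/K (> 0, since η = 0.119 < η_Carnot = 0.366).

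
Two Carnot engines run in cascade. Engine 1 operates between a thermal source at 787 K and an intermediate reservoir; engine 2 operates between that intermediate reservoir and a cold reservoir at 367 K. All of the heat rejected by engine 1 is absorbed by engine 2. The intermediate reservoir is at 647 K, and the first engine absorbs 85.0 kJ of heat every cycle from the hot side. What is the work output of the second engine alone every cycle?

Heat entering the second stage: Q_m = Q_H·(T_m/T_H) = 85.0 × 647.00/787.00 = 69.9 kJ.
Second-stage efficiency η₂ = 1 − T_C/T_m = 1 − 367.00/647.00 = 0.4328, so W₂ = η₂·Q_m = 30.2 kJ.

W₂ ≈ 30.2 kJ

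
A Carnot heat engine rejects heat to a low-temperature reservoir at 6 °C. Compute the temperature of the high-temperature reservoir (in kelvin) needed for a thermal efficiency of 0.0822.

T_C = 6 °C → 6 + 273.15 = 279.15 K.
From η = 1 − T_C/T_H, solving for T_H gives T_H = T_C/(1 − η) = 279.15/(1 − 0.0822) = 304.2 K.

T_H ≈ 304.2 K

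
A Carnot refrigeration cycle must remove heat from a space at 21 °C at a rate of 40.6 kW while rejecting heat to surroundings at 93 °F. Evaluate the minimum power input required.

Ẇ_in ≈ 1.78 kW

T_H = 93 °F → (93 − 32) × 5/9 = 33.89 °C = 307.04 K.
T_C = 21 °C → 21 + 273.15 = 294.15 K.
The reversible coefficient of performance is COP_R = T_C/(T_H − T_C) = 294.15/12.89 = 22.8220.
W = Q_C/COP_R = 40.6/22.8220 = 1.78 kW.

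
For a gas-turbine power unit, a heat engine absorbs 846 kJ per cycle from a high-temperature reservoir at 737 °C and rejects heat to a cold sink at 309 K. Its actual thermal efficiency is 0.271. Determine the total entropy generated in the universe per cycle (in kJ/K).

ΔS_univ ≈ 1.158 kJ/K

T_H = 737 °C → 737 + 273.15 = 1010.15 K.
W = η·Q_H = 0.271 × 846 = 229.3 kJ, so Q_C = Q_H − W = 616.7 kJ.
Entropy balance on the reservoirs: −Q_H/T_H = -0.8375 kJ/K, +Q_C/T_C = 1.996 kJ/K.
ΔS_univ = −Q_H/T_H + Q_C/T_C = 1.158 kJ/K (> 0, since η = 0.271 < η_Carnot = 0.694).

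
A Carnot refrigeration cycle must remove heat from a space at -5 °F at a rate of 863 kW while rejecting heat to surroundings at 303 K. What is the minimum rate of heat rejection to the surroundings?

Q̇_H ≈ 1035 kW

T_C = -5 °F → (-5 − 32) × 5/9 = -20.56 °C = 252.59 K.
For a reversible cycle Q_H/Q_C = T_H/T_C, so Q_H = Q_C·T_H/T_C = 863 × 303.00/252.59 = 1035 kW.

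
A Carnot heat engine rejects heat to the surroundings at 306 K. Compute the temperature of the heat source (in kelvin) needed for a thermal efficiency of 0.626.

From η = 1 − T_C/T_H, solving for T_H gives T_H = T_C/(1 − η) = 306.00/(1 − 0.626) = 818 K.

T_H ≈ 818 K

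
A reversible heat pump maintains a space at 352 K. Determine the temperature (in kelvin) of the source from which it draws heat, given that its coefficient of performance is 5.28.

COP_HP = T_H/(T_H − T_C) ⇒ T_C = T_H·(COP_HP − 1)/COP_HP = 352.00 × (5.28 − 1)/5.28 = 285 K.

T_C ≈ 285 K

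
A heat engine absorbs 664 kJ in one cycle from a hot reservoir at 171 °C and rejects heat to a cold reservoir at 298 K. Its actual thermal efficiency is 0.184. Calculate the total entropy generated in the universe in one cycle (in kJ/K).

ΔS_univ ≈ 0.323 kJ/K

T_H = 171 °C → 171 + 273.15 = 444.15 K.
W = η·Q_H = 0.184 × 664 = 122.2 kJ, so Q_C = Q_H − W = 541.8 kJ.
The hot reservoir loses entropy Q_H/T_H = 664/444.15 = 1.495 kJ/K; the cold reservoir gains Q_C/T_C = 541.8/298.00 = 1.818 kJ/K.
ΔS_univ = −Q_H/T_H + Q_C/T_C = 0.323 kJ/K (> 0, since η = 0.184 < η_Carnot = 0.329).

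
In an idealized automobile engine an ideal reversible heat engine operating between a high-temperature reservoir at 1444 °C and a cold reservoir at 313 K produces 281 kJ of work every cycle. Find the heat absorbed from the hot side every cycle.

T_H = 1444 °C → 1444 + 273.15 = 1717.15 K.
η_rev = 1 − T_C/T_H = 1 − 313.00/1717.15 = 0.8177.
Q_H = W/η = 281/0.8177 = 343.6 kJ.

Q_H ≈ 343.6 kJ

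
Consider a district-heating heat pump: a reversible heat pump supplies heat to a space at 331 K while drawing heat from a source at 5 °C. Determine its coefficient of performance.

T_C = 5 °C → 5 + 273.15 = 278.15 K.
For a reversible heat pump, COP_HP = T_H/(T_H − T_C) = 331.00/(331.00 − 278.15) = 6.26.

COP_HP ≈ 6.26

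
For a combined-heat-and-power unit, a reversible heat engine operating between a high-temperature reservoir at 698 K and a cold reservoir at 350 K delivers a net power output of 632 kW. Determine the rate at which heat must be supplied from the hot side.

Q̇_H ≈ 1270 kW

The Carnot efficiency is η = 1 − T_C/T_H = 1 − 350.00/698.00 = 0.4986.
Q_H = W/η = 632/0.4986 = 1270 kW.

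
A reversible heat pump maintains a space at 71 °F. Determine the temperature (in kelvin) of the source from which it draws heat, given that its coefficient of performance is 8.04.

T_C ≈ 258.1 K

T_H = 71 °F → (71 − 32) × 5/9 = 21.67 °C = 294.82 K.
COP_HP = T_H/(T_H − T_C) ⇒ T_C = T_H·(COP_HP − 1)/COP_HP = 294.82 × (8.04 − 1)/8.04 = 258.1 K.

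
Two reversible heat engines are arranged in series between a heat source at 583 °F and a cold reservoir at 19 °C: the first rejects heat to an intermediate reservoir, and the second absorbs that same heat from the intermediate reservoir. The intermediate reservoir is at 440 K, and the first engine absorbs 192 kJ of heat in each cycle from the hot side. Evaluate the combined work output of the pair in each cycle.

W_total ≈ 95.2 kJ

T_H = 583 °F → (583 − 32) × 5/9 = 306.11 °C = 579.26 K.
T_C = 19 °C → 19 + 273.15 = 292.15 K.
Two reversible stages in series are equivalent to a single Carnot engine between T_H and T_C, so η_total = 1 − T_C/T_H = 1 − 292.15/579.26 = 0.4957.
W_total = η_total · Q_H = 0.4957 × 192 = 95.2 kJ.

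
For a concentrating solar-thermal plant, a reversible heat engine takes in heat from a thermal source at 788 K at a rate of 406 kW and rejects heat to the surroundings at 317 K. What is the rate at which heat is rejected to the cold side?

η_rev = 1 − T_C/T_H = 1 − 317.00/788.00 = 0.5977.
For a reversible cycle Q_C/Q_H = T_C/T_H, so Q_C = 406 × 317.00/788.00 = 163 kW.

Q̇_C ≈ 163 kW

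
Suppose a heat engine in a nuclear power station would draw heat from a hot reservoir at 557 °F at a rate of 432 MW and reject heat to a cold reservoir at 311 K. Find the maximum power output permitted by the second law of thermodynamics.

T_H = 557 °F → (557 − 32) × 5/9 = 291.67 °C = 564.82 K.
No engine can exceed the Carnot limit: η_max = 1 − T_C/T_H = 1 − 311.00/564.82 = 0.4494.
W_max = η_max · Q_H = 0.4494 × 432 = 194.1 MW.

Ẇ_max ≈ 194.1 MW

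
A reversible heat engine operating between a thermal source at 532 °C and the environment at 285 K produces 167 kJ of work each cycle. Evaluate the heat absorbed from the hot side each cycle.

T_H = 532 °C → 532 + 273.15 = 805.15 K.
η_rev = 1 − T_C/T_H = 1 − 285.00/805.15 = 0.6460.
Q_H = W/η = 167/0.6460 = 259 kJ.

Q_H ≈ 259 kJ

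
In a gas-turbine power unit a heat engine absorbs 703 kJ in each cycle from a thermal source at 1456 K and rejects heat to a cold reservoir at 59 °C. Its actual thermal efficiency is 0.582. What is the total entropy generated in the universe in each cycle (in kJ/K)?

T_C = 59 °C → 59 + 273.15 = 332.15 K.
W = η·Q_H = 0.582 × 703 = 409.1 kJ, so Q_C = Q_H − W = 293.9 kJ.
Entropy balance on the reservoirs: −Q_H/T_H = -0.4828 kJ/K, +Q_C/T_C = 0.8847 kJ/K.
ΔS_univ = −Q_H/T_H + Q_C/T_C = 0.4019 kJ/K (> 0, since η = 0.582 < η_Carnot = 0.772).

ΔS_univ ≈ 0.4019 kJ/K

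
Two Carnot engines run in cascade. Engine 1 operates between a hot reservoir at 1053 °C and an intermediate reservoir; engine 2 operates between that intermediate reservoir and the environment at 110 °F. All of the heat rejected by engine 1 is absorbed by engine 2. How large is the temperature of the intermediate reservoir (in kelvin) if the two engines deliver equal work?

T_m ≈ 821 K

T_H = 1053 °C → 1053 + 273.15 = 1326.15 K.
T_C = 110 °F → (110 − 32) × 5/9 = 43.33 °C = 316.48 K.
For reversible stages Q_m = Q_H·(T_m/T_H). Setting W₁ = Q_H(1 − T_m/T_H) equal to W₂ = Q_m(1 − T_C/T_m) = Q_H·(T_m − T_C)/T_H gives T_H − T_m = T_m − T_C, so T_m = (T_H + T_C)/2 = (1326.15 + 316.48)/2 = 821 K.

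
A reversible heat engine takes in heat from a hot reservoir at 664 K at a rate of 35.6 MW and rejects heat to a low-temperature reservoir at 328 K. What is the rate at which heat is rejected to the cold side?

Since the cycle is reversible, η = 1 − T_C/T_H = 1 − 328.00/664.00 = 0.5060.
For a reversible cycle Q_C/Q_H = T_C/T_H, so Q_C = 35.6 × 328.00/664.00 = 17.6 MW.

Q̇_C ≈ 17.6 MW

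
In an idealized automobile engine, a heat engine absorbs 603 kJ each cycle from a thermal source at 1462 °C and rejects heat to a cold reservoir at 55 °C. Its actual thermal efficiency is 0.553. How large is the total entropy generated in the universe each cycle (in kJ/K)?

ΔS_univ ≈ 0.474 kJ/K

T_H = 1462 °C → 1462 + 273.15 = 1735.15 K.
T_C = 55 °C → 55 + 273.15 = 328.15 K.
W = η·Q_H = 0.553 × 603 = 333.5 kJ, so Q_C = Q_H − W = 269.5 kJ.
Reservoir entropy changes: ΔS_H = −Q_H/T_H = −603/1735.15 = -0.3475 kJ/K and ΔS_C = +Q_C/T_C = 269.5/328.15 = 0.8214 kJ/K.
ΔS_univ = −Q_H/T_H + Q_C/T_C = 0.474 kJ/K (> 0, since η = 0.553 < η_Carnot = 0.811).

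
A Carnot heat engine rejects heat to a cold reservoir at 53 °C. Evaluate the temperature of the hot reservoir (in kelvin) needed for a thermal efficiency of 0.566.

T_H ≈ 751 K

T_C = 53 °C → 53 + 273.15 = 326.15 K.
From η = 1 − T_C/T_H, solving for T_H gives T_H = T_C/(1 − η) = 326.15/(1 − 0.566) = 751 K.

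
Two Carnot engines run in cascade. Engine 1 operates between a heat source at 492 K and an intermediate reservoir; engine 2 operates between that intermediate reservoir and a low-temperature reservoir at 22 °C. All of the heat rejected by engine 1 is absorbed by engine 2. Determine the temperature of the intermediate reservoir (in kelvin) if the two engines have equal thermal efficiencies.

T_m ≈ 381.1 K

T_C = 22 °C → 22 + 273.15 = 295.15 K.
Equal efficiencies require 1 − T_m/T_H = 1 − T_C/T_m, i.e. T_m/T_H = T_C/T_m, so T_m = √(T_H·T_C) = √(492.00 × 295.15) = 381.1 K.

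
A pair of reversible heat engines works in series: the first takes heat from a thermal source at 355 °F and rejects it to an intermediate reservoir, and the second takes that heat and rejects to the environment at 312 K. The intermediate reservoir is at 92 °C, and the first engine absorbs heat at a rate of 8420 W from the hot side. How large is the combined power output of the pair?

Ẇ_total ≈ 2620 W

T_H = 355 °F → (355 − 32) × 5/9 = 179.44 °C = 452.59 K.
Two reversible stages in series are equivalent to a single Carnot engine between T_H and T_C, so η_total = 1 − T_C/T_H = 1 − 312.00/452.59 = 0.3106.
W_total = η_total · Q_H = 0.3106 × 8420 = 2620 W.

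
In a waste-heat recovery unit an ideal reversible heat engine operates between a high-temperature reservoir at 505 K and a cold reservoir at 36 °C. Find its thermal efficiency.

η ≈ 0.388

T_C = 36 °C → 36 + 273.15 = 309.15 K.
For a reversible engine, η = 1 − T_C/T_H = 1 − 309.15/505.00 = 0.388.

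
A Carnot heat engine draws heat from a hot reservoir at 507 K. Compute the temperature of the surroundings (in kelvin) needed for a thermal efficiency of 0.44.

T_C ≈ 284 K

From η = 1 − T_C/T_H, T_C = T_H·(1 − η) = 507.00 × (1 − 0.44) = 284 K.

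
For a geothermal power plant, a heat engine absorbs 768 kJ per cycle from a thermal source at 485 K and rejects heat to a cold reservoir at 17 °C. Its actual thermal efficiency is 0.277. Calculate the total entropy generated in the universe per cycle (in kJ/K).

T_C = 17 °C → 17 + 273.15 = 290.15 K.
W = η·Q_H = 0.277 × 768 = 212.7 kJ, so Q_C = Q_H − W = 555.3 kJ.
Entropy balance on the reservoirs: −Q_H/T_H = -1.584 kJ/K, +Q_C/T_C = 1.914 kJ/K.
ΔS_univ = −Q_H/T_H + Q_C/T_C = 0.330 kJ/K (> 0, since η = 0.277 < η_Carnot = 0.402).

ΔS_univ ≈ 0.330 kJ/K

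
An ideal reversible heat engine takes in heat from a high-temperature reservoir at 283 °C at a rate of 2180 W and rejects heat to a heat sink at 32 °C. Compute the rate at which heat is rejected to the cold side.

T_H = 283 °C → 283 + 273.15 = 556.15 K.
T_C = 32 °C → 32 + 273.15 = 305.15 K.
Carnot efficiency: η = 1 − T_C/T_H = 1 − 305.15/556.15 = 0.4513.
For a reversible cycle Q_C/Q_H = T_C/T_H, so Q_C = 2180 × 305.15/556.15 = 1196 W.

Q̇_C ≈ 1196 W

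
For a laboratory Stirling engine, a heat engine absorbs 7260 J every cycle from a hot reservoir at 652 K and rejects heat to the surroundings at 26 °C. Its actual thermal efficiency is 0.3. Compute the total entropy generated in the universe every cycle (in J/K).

ΔS_univ ≈ 5.85 J/K

T_C = 26 °C → 26 + 273.15 = 299.15 K.
W = η·Q_H = 0.3 × 7260 = 2178 J, so Q_C = Q_H − W = 5082 J.
The hot reservoir loses entropy Q_H/T_H = 7260/652.00 = 11.13 J/K; the cold reservoir gains Q_C/T_C = 5082/299.15 = 16.99 J/K.
ΔS_univ = −Q_H/T_H + Q_C/T_C = 5.85 J/K (> 0, since η = 0.3 < η_Carnot = 0.541).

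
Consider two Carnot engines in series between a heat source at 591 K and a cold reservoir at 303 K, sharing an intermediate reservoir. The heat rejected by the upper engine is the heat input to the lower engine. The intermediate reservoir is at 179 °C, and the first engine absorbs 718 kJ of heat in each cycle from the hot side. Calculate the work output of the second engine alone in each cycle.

T_m = 179 °C → 179 + 273.15 = 452.15 K.
Heat entering the second stage: Q_m = Q_H·(T_m/T_H) = 718 × 452.15/591.00 = 549 kJ.
Second-stage efficiency η₂ = 1 − T_C/T_m = 1 − 303.00/452.15 = 0.3299, so W₂ = η₂·Q_m = 181 kJ.

W₂ ≈ 181 kJ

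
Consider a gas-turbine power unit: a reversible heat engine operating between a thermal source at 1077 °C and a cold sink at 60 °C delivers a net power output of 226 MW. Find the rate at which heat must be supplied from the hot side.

T_H = 1077 °C → 1077 + 273.15 = 1350.15 K.
T_C = 60 °C → 60 + 273.15 = 333.15 K.
The Carnot efficiency is η = 1 − T_C/T_H = 1 − 333.15/1350.15 = 0.7532.
Q_H = W/η = 226/0.7532 = 300 MW.

Q̇_H ≈ 300 MW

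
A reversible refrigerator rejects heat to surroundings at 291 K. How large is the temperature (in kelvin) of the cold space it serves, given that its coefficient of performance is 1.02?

COP_R = T_C/(T_H − T_C) ⇒ T_C = T_H·COP_R/(1 + COP_R) = 291.00 × 1.02/(1 + 1.02) = 147 K.

T_C ≈ 147 K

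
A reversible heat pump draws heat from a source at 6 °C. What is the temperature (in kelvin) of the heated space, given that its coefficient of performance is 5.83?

T_C = 6 °C → 6 + 273.15 = 279.15 K.
COP_HP = T_H/(T_H − T_C) ⇒ T_H = T_C·COP_HP/(COP_HP − 1) = 279.15 × 5.83/(5.83 − 1) = 337 K.

T_H ≈ 337 K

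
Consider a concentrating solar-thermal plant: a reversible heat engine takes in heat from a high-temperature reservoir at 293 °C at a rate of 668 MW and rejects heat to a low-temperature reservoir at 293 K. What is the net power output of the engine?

T_H = 293 °C → 293 + 273.15 = 566.15 K.
Carnot efficiency: η = 1 − T_C/T_H = 1 − 293.00/566.15 = 0.4825.
W = η·Q_H = 0.4825 × 668 = 322.3 MW.

Ẇ ≈ 322.3 MW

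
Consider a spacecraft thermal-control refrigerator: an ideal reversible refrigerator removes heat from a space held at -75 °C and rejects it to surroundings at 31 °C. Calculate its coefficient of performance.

COP_R ≈ 1.87

T_H = 31 °C → 31 + 273.15 = 304.15 K.
T_C = -75 °C → -75 + 273.15 = 198.15 K.
The reversible coefficient of performance is COP_R = T_C/(T_H − T_C) = 198.15/(304.15 − 198.15) = 1.87.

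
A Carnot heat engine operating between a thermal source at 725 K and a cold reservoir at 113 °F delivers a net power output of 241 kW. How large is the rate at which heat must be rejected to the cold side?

T_C = 113 °F → (113 − 32) × 5/9 = 45.00 °C = 318.15 K.
Carnot efficiency: η = 1 − T_C/T_H = 1 − 318.15/725.00 = 0.5612.
Since Q_C/Q_H = T_C/T_H and Q_H = W/η, Q_C = W·T_C/(T_H − T_C) = 241 × 318.15/406.85 = 188.5 kW.

Q̇_C ≈ 188.5 kW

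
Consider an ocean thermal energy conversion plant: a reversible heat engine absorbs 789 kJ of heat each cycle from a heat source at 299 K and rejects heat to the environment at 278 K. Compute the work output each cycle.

W ≈ 55.4 kJ

η_rev = 1 − T_C/T_H = 1 − 278.00/299.00 = 0.0702.
W = η·Q_H = 0.0702 × 789 = 55.4 kJ.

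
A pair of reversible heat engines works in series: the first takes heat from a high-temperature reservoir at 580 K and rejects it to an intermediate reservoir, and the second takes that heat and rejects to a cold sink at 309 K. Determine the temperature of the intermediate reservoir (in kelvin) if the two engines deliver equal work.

For reversible stages Q_m = Q_H·(T_m/T_H). Setting W₁ = Q_H(1 − T_m/T_H) equal to W₂ = Q_m(1 − T_C/T_m) = Q_H·(T_m − T_C)/T_H gives T_H − T_m = T_m − T_C, so T_m = (T_H + T_C)/2 = (580.00 + 309.00)/2 = 444 K.

T_m ≈ 444 K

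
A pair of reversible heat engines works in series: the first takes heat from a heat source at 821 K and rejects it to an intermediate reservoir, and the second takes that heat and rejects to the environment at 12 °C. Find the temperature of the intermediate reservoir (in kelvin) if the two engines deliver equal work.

T_C = 12 °C → 12 + 273.15 = 285.15 K.
For reversible stages Q_m = Q_H·(T_m/T_H). Setting W₁ = Q_H(1 − T_m/T_H) equal to W₂ = Q_m(1 − T_C/T_m) = Q_H·(T_m − T_C)/T_H gives T_H − T_m = T_m − T_C, so T_m = (T_H + T_C)/2 = (821.00 + 285.15)/2 = 553 K.

T_m ≈ 553 K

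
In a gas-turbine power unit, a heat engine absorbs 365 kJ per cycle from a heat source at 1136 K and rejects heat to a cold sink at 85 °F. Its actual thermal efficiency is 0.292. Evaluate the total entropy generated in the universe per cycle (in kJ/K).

ΔS_univ ≈ 0.533 kJ/K

T_C = 85 °F → (85 − 32) × 5/9 = 29.44 °C = 302.59 K.
W = η·Q_H = 0.292 × 365 = 106.6 kJ, so Q_C = Q_H − W = 258.4 kJ.
The hot reservoir loses entropy Q_H/T_H = 365/1136.00 = 0.3213 kJ/K; the cold reservoir gains Q_C/T_C = 258.4/302.59 = 0.8540 kJ/K.
ΔS_univ = −Q_H/T_H + Q_C/T_C = 0.533 kJ/K (> 0, since η = 0.292 < η_Carnot = 0.734).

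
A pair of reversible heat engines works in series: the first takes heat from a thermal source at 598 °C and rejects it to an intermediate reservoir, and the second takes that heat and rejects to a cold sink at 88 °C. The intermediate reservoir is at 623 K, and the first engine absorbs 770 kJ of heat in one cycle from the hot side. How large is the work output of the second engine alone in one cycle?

T_H = 598 °C → 598 + 273.15 = 871.15 K.
T_C = 88 °C → 88 + 273.15 = 361.15 K.
Heat entering the second stage: Q_m = Q_H·(T_m/T_H) = 770 × 623.00/871.15 = 551 kJ.
Second-stage efficiency η₂ = 1 − T_C/T_m = 1 − 361.15/623.00 = 0.4203, so W₂ = η₂·Q_m = 231 kJ.

W₂ ≈ 231 kJ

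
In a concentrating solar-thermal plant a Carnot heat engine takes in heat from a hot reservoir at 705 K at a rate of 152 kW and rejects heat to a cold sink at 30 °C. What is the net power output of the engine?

T_C = 30 °C → 30 + 273.15 = 303.15 K.
The Carnot efficiency is η = 1 − T_C/T_H = 1 − 303.15/705.00 = 0.5700.
W = η·Q_H = 0.5700 × 152 = 86.6 kW.

Ẇ ≈ 86.6 kW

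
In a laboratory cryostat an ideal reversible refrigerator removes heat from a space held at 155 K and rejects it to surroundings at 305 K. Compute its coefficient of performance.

COP_R ≈ 1.03

COP_R = T_C/(T_H − T_C) = 155.00/(305.00 − 155.00) = 1.03.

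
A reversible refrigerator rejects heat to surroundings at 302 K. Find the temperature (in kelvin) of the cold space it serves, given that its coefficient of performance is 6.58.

COP_R = T_C/(T_H − T_C) ⇒ T_C = T_H·COP_R/(1 + COP_R) = 302.00 × 6.58/(1 + 6.58) = 262.2 K.

T_C ≈ 262.2 K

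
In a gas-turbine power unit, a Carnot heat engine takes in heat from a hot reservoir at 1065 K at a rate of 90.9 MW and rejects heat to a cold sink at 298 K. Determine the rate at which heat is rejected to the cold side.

Carnot efficiency: η = 1 − T_C/T_H = 1 − 298.00/1065.00 = 0.7202.
For a reversible cycle Q_C/Q_H = T_C/T_H, so Q_C = 90.9 × 298.00/1065.00 = 25.4 MW.

Q̇_C ≈ 25.4 MW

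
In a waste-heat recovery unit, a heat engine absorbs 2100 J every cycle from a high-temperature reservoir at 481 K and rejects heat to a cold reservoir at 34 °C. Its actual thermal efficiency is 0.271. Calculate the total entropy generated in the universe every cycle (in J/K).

T_C = 34 °C → 34 + 273.15 = 307.15 K.
W = η·Q_H = 0.271 × 2100 = 569.1 J, so Q_C = Q_H − W = 1531 J.
Reservoir entropy changes: ΔS_H = −Q_H/T_H = −2100/481.00 = -4.366 J/K and ΔS_C = +Q_C/T_C = 1531/307.15 = 4.984 J/K.
ΔS_univ = −Q_H/T_H + Q_C/T_C = 0.6183 J/K (> 0, since η = 0.271 < η_Carnot = 0.361).

ΔS_univ ≈ 0.6183 J/K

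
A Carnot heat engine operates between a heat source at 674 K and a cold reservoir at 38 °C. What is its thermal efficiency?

T_C = 38 °C → 38 + 273.15 = 311.15 K.
η_rev = 1 − T_C/T_H = 1 − 311.15/674.00 = 0.5384.

η ≈ 0.5384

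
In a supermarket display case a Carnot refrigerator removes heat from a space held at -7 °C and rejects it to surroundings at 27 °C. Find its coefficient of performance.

COP_R ≈ 7.83

T_H = 27 °C → 27 + 273.15 = 300.15 K.
T_C = -7 °C → -7 + 273.15 = 266.15 K.
Carnot COP: COP_R = T_C/(T_H − T_C) = 266.15/(300.15 − 266.15) = 7.83.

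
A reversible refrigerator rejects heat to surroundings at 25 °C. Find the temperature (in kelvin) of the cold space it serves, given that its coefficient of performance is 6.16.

T_C ≈ 256.5 K

T_H = 25 °C → 25 + 273.15 = 298.15 K.
COP_R = T_C/(T_H − T_C) ⇒ T_C = T_H·COP_R/(1 + COP_R) = 298.15 × 6.16/(1 + 6.16) = 256.5 K.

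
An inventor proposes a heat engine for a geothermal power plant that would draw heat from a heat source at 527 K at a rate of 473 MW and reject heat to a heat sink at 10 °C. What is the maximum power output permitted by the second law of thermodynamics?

T_C = 10 °C → 10 + 273.15 = 283.15 K.
The second-law ceiling is the Carnot efficiency, η_max = 1 − T_C/T_H = 1 − 283.15/527.00 = 0.4627.
W_max = η_max · Q_H = 0.4627 × 473 = 218.9 MW.

Ẇ_max ≈ 218.9 MW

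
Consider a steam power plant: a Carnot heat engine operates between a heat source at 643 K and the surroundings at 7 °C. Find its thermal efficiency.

η ≈ 0.564

T_C = 7 °C → 7 + 273.15 = 280.15 K.
Carnot efficiency: η = 1 − T_C/T_H = 1 − 280.15/643.00 = 0.564.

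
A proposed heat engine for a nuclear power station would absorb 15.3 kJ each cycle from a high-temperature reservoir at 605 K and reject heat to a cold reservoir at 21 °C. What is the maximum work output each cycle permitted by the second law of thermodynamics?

W_max ≈ 7.86 kJ

T_C = 21 °C → 21 + 273.15 = 294.15 K.
No engine can exceed the Carnot limit: η_max = 1 − T_C/T_H = 1 − 294.15/605.00 = 0.5138.
W_max = η_max · Q_H = 0.5138 × 15.3 = 7.86 kJ.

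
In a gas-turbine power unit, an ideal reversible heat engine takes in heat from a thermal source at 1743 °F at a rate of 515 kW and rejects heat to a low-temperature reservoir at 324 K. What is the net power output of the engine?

Ẇ ≈ 378.6 kW

T_H = 1743 °F → (1743 − 32) × 5/9 = 950.56 °C = 1223.71 K.
The Carnot efficiency is η = 1 − T_C/T_H = 1 − 324.00/1223.71 = 0.7352.
W = η·Q_H = 0.7352 × 515 = 378.6 kW.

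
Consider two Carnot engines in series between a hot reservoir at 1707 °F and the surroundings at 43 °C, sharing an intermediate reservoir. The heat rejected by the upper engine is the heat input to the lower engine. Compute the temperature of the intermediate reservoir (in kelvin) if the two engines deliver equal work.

T_m ≈ 760 K

T_H = 1707 °F → (1707 − 32) × 5/9 = 930.56 °C = 1203.71 K.
T_C = 43 °C → 43 + 273.15 = 316.15 K.
For reversible stages Q_m = Q_H·(T_m/T_H). Setting W₁ = Q_H(1 − T_m/T_H) equal to W₂ = Q_m(1 − T_C/T_m) = Q_H·(T_m − T_C)/T_H gives T_H − T_m = T_m − T_C, so T_m = (T_H + T_C)/2 = (1203.71 + 316.15)/2 = 760 K.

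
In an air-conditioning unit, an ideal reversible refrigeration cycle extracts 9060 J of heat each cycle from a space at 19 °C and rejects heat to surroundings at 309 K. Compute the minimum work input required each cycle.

W_in ≈ 523 J

T_C = 19 °C → 19 + 273.15 = 292.15 K.
COP_R = T_C/(T_H − T_C) = 292.15/16.85 = 17.3383.
W = Q_C/COP_R = 9060/17.3383 = 523 J.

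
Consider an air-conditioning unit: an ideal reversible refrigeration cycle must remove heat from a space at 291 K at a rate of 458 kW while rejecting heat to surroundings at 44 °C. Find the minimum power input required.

Ẇ_in ≈ 41.2 kW

T_H = 44 °C → 44 + 273.15 = 317.15 K.
Carnot COP: COP_R = T_C/(T_H − T_C) = 291.00/26.15 = 11.1281.
W = Q_C/COP_R = 458/11.1281 = 41.2 kW.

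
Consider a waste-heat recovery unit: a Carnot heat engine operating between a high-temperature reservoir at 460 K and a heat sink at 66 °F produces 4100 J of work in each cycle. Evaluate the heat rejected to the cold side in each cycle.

Q_C ≈ 7129 J

T_C = 66 °F → (66 − 32) × 5/9 = 18.89 °C = 292.04 K.
For a reversible engine, η = 1 − T_C/T_H = 1 − 292.04/460.00 = 0.3651.
Since Q_C/Q_H = T_C/T_H and Q_H = W/η, Q_C = W·T_C/(T_H − T_C) = 4100 × 292.04/167.96 = 7129 J.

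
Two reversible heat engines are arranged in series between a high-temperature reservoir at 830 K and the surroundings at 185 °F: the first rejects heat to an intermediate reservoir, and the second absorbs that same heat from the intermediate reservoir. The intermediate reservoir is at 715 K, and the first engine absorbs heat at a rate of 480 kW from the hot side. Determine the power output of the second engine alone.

Ẇ₂ ≈ 206.4 kW

T_C = 185 °F → (185 − 32) × 5/9 = 85.00 °C = 358.15 K.
Heat entering the second stage: Q_m = Q_H·(T_m/T_H) = 480 × 715.00/830.00 = 413.5 kW.
Second-stage efficiency η₂ = 1 − T_C/T_m = 1 − 358.15/715.00 = 0.4991, so W₂ = η₂·Q_m = 206.4 kW.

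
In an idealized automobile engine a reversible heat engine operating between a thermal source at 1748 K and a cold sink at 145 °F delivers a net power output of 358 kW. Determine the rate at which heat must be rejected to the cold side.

Q̇_C ≈ 85.2 kW

T_C = 145 °F → (145 − 32) × 5/9 = 62.78 °C = 335.93 K.
Carnot efficiency: η = 1 − T_C/T_H = 1 − 335.93/1748.00 = 0.8078.
Since Q_C/Q_H = T_C/T_H and Q_H = W/η, Q_C = W·T_C/(T_H − T_C) = 358 × 335.93/1412.07 = 85.2 kW.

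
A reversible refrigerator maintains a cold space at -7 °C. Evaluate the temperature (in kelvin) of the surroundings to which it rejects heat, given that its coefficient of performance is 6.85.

T_C = -7 °C → -7 + 273.15 = 266.15 K.
COP_R = T_C/(T_H − T_C) ⇒ T_H = T_C·(1 + 1/COP_R) = 266.15 × (1 + 1/6.85) = 305.0 K.

T_H ≈ 305.0 K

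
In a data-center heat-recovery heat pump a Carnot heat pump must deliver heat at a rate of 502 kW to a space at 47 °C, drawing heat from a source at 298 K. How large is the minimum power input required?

Ẇ_in ≈ 34.7 kW

T_H = 47 °C → 47 + 273.15 = 320.15 K.
For a reversible heat pump, COP_HP = T_H/(T_H − T_C) = 320.15/22.15 = 14.4537.
W = Q_H/COP_HP = 502/14.4537 = 34.7 kW.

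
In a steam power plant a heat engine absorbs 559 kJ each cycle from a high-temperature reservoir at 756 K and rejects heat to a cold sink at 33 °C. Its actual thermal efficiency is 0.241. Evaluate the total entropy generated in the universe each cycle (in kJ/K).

T_C = 33 °C → 33 + 273.15 = 306.15 K.
W = η·Q_H = 0.241 × 559 = 134.7 kJ, so Q_C = Q_H − W = 424.3 kJ.
Entropy balance on the reservoirs: −Q_H/T_H = -0.7394 kJ/K, +Q_C/T_C = 1.386 kJ/K.
ΔS_univ = −Q_H/T_H + Q_C/T_C = 0.6464 kJ/K (> 0, since η = 0.241 < η_Carnot = 0.595).

ΔS_univ ≈ 0.6464 kJ/K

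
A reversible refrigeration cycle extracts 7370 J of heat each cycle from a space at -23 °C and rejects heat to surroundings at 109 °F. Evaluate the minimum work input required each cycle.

T_H = 109 °F → (109 − 32) × 5/9 = 42.78 °C = 315.93 K.
T_C = -23 °C → -23 + 273.15 = 250.15 K.
COP_R = T_C/(T_H − T_C) = 250.15/65.78 = 3.8030.
W = Q_C/COP_R = 7370/3.8030 = 1940 J.

W_in ≈ 1940 J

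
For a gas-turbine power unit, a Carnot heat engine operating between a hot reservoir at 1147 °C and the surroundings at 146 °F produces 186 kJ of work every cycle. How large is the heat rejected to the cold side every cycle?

Q_C ≈ 57.75 kJ

T_H = 1147 °C → 1147 + 273.15 = 1420.15 K.
T_C = 146 °F → (146 − 32) × 5/9 = 63.33 °C = 336.48 K.
For a reversible engine, η = 1 − T_C/T_H = 1 − 336.48/1420.15 = 0.7631.
Since Q_C/Q_H = T_C/T_H and Q_H = W/η, Q_C = W·T_C/(T_H − T_C) = 186 × 336.48/1083.67 = 57.75 kJ.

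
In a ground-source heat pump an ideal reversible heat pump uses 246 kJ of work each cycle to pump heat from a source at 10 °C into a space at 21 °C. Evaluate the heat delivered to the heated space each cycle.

Q_H ≈ 6580 kJ

T_H = 21 °C → 21 + 273.15 = 294.15 K.
T_C = 10 °C → 10 + 273.15 = 283.15 K.
For a reversible heat pump, COP_HP = T_H/(T_H − T_C) = 294.15/11.00 = 26.7409.
Q_H = COP_HP · W = 26.7409 × 246 = 6580 kJ.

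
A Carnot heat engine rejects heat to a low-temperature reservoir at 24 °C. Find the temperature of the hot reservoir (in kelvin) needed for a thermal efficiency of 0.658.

T_C = 24 °C → 24 + 273.15 = 297.15 K.
From η = 1 − T_C/T_H, solving for T_H gives T_H = T_C/(1 − η) = 297.15/(1 − 0.658) = 869 K.

T_H ≈ 869 K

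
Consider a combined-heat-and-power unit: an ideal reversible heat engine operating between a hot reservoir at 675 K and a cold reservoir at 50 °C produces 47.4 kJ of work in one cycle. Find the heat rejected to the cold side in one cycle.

Q_C ≈ 43.5 kJ

T_C = 50 °C → 50 + 273.15 = 323.15 K.
The Carnot efficiency is η = 1 − T_C/T_H = 1 − 323.15/675.00 = 0.5213.
Since Q_C/Q_H = T_C/T_H and Q_H = W/η, Q_C = W·T_C/(T_H − T_C) = 47.4 × 323.15/351.85 = 43.5 kJ.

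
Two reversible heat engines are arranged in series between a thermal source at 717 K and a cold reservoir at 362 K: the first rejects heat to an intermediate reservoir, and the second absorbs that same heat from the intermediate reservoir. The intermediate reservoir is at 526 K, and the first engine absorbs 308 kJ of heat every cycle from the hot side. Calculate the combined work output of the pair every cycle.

W_total ≈ 152 kJ

Two reversible stages in series are equivalent to a single Carnot engine between T_H and T_C, so η_total = 1 − T_C/T_H = 1 − 362.00/717.00 = 0.4951.
W_total = η_total · Q_H = 0.4951 × 308 = 152 kJ.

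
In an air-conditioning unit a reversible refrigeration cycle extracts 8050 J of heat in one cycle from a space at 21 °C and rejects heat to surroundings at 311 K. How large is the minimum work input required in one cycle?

W_in ≈ 461 J

T_C = 21 °C → 21 + 273.15 = 294.15 K.
COP_R = T_C/(T_H − T_C) = 294.15/16.85 = 17.4570.
W = Q_C/COP_R = 8050/17.4570 = 461 J.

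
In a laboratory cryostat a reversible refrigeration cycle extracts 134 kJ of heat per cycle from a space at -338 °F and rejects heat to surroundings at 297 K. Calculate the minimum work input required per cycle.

W_in ≈ 454.8 kJ

T_C = -338 °F → (-338 − 32) × 5/9 = -205.56 °C = 67.59 K.
COP_R = T_C/(T_H − T_C) = 67.59/229.41 = 0.2947.
W = Q_C/COP_R = 134/0.2947 = 454.8 kJ.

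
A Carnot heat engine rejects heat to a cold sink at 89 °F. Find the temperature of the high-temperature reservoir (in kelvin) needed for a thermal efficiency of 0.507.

T_C = 89 °F → (89 − 32) × 5/9 = 31.67 °C = 304.82 K.
From η = 1 − T_C/T_H, solving for T_H gives T_H = T_C/(1 − η) = 304.82/(1 − 0.507) = 618 K.

T_H ≈ 618 K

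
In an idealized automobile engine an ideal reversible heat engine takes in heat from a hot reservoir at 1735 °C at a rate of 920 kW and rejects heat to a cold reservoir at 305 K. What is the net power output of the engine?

Ẇ ≈ 780.3 kW

T_H = 1735 °C → 1735 + 273.15 = 2008.15 K.
Since the cycle is reversible, η = 1 − T_C/T_H = 1 − 305.00/2008.15 = 0.8481.
W = η·Q_H = 0.8481 × 920 = 780.3 kW.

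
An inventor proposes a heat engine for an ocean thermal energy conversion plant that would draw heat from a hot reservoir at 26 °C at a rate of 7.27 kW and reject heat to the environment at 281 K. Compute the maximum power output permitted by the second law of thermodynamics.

Ẇ_max ≈ 0.4411 kW

T_H = 26 °C → 26 + 273.15 = 299.15 K.
The upper bound on efficiency is η_max = 1 − T_C/T_H = 1 − 281.00/299.15 = 0.0607.
W_max = η_max · Q_H = 0.0607 × 7.27 = 0.4411 kW.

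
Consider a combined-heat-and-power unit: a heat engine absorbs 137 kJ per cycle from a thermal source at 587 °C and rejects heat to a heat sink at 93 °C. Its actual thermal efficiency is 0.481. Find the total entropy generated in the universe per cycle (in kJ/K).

T_H = 587 °C → 587 + 273.15 = 860.15 K.
T_C = 93 °C → 93 + 273.15 = 366.15 K.
W = η·Q_H = 0.481 × 137 = 65.90 kJ, so Q_C = Q_H − W = 71.10 kJ.
The hot reservoir loses entropy Q_H/T_H = 137/860.15 = 0.1593 kJ/K; the cold reservoir gains Q_C/T_C = 71.10/366.15 = 0.1942 kJ/K.
ΔS_univ = −Q_H/T_H + Q_C/T_C = 0.03492 kJ/K (> 0, since η = 0.481 < η_Carnot = 0.574).

ΔS_univ ≈ 0.03492 kJ/K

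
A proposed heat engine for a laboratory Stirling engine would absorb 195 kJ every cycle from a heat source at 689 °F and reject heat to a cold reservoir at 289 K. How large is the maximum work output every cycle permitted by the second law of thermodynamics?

W_max ≈ 107 kJ

T_H = 689 °F → (689 − 32) × 5/9 = 365.00 °C = 638.15 K.
The second-law ceiling is the Carnot efficiency, η_max = 1 − T_C/T_H = 1 − 289.00/638.15 = 0.5471.
W_max = η_max · Q_H = 0.5471 × 195 = 107 kJ.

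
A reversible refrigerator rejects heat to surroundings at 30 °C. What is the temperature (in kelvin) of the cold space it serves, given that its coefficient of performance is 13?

T_C ≈ 281 K

T_H = 30 °C → 30 + 273.15 = 303.15 K.
COP_R = T_C/(T_H − T_C) ⇒ T_C = T_H·COP_R/(1 + COP_R) = 303.15 × 13/(1 + 13) = 281 K.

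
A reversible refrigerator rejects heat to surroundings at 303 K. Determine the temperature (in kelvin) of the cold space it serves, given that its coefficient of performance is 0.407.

T_C ≈ 87.65 K

COP_R = T_C/(T_H − T_C) ⇒ T_C = T_H·COP_R/(1 + COP_R) = 303.00 × 0.407/(1 + 0.407) = 87.65 K.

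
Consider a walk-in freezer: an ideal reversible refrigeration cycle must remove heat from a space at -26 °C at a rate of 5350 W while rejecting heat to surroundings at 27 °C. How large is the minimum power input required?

Ẇ_in ≈ 1147 W

T_H = 27 °C → 27 + 273.15 = 300.15 K.
T_C = -26 °C → -26 + 273.15 = 247.15 K.
For a reversible refrigerator, COP_R = T_C/(T_H − T_C) = 247.15/53.00 = 4.6632.
W = Q_C/COP_R = 5350/4.6632 = 1147 W.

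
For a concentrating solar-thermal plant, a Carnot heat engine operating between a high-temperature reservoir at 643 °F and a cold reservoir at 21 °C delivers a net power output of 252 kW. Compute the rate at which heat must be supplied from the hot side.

Q̇_H ≈ 485 kW

T_H = 643 °F → (643 − 32) × 5/9 = 339.44 °C = 612.59 K.
T_C = 21 °C → 21 + 273.15 = 294.15 K.
The Carnot efficiency is η = 1 − T_C/T_H = 1 − 294.15/612.59 = 0.5198.
Q_H = W/η = 252/0.5198 = 485 kW.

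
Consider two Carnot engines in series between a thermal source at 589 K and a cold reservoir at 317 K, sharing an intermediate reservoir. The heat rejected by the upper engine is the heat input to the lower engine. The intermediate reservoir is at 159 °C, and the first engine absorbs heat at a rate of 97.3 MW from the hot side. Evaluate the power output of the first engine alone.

T_m = 159 °C → 159 + 273.15 = 432.15 K.
First-stage efficiency η₁ = 1 − T_m/T_H = 1 − 432.15/589.00 = 0.2663.
W₁ = η₁·Q_H = 0.2663 × 97.3 = 25.9 MW.

Ẇ₁ ≈ 25.9 MW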